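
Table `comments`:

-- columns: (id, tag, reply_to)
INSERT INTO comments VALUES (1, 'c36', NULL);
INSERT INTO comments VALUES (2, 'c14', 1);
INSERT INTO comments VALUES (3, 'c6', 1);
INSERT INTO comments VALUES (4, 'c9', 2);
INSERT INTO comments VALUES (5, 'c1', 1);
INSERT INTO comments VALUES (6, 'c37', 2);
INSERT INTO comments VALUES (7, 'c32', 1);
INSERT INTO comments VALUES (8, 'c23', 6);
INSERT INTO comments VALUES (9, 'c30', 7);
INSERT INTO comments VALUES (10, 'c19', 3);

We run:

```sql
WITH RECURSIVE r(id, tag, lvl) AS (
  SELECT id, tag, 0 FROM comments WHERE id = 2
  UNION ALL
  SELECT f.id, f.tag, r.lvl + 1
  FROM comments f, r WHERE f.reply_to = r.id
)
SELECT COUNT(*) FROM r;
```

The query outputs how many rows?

4

Base: id=2 (c14) at lvl 0.
Iteration 1: rows with reply_to in {2} -> c9 (id 4, lvl 1), c37 (id 6, lvl 1).
Iteration 2: rows with reply_to in {4,6} -> c23 (id 8, lvl 2).
Iteration 3: no rows with reply_to in {8}; recursion stops.
Total rows emitted: 4.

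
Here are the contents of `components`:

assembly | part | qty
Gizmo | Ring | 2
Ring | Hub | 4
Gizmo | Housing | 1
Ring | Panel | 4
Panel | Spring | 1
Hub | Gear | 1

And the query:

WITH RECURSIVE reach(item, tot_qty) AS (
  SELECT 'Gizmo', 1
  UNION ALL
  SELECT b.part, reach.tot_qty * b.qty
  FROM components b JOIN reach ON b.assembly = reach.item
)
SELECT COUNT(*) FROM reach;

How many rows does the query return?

Base: (Gizmo, tot_qty=1).
Iteration 1: components of {Gizmo} -> Housing = 1*1 = 1, Ring = 1*2 = 2.
Iteration 2: components of {Housing,Ring} -> Hub = 2*4 = 8, Panel = 2*4 = 8.
Iteration 3: components of {Hub,Panel} -> Gear = 8*1 = 8, Spring = 8*1 = 8.
Iteration 4: no further components; recursion stops.
Total rows emitted: 7.

7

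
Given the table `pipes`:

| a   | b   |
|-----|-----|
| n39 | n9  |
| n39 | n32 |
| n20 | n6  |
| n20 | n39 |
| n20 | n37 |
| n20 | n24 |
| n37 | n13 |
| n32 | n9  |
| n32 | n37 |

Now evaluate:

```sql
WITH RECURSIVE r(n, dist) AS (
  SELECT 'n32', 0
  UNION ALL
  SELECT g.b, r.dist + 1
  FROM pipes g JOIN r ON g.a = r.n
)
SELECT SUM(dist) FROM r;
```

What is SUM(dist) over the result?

Base: (n32, dist=0).
Iteration 1: edges from {n32} -> (n37, dist=1), (n9, dist=1).
Iteration 2: edges from {n37,n9} -> (n13, dist=2).
Iteration 3: no outgoing edges from {n13}; recursion stops.
SUM(dist) = 0 + 1 + 1 + 2 = 4.

4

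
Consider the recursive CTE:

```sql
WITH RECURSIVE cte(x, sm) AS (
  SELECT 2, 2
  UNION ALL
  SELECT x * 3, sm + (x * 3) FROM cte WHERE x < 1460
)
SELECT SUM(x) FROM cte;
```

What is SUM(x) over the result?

Base: x=2, sm=2.
Iteration 1: 2 < 1460 holds -> x = 2 * 3 = 6, sm = 2 + 6 = 8.
Iteration 2: 6 < 1460 holds -> x = 6 * 3 = 18, sm = 8 + 18 = 26.
Iteration 3: 18 < 1460 holds -> x = 18 * 3 = 54, sm = 26 + 54 = 80.
Iteration 4: 54 < 1460 holds -> x = 54 * 3 = 162, sm = 80 + 162 = 242.
Iteration 5: 162 < 1460 holds -> x = 162 * 3 = 486, sm = 242 + 486 = 728.
Iteration 6: 486 < 1460 holds -> x = 486 * 3 = 1458, sm = 728 + 1458 = 2186.
Iteration 7: 1458 < 1460 holds -> x = 1458 * 3 = 4374, sm = 2186 + 4374 = 6560.
Iteration 8: 4374 < 1460 fails; recursion stops.
SUM(x) = 2 + 6 + 18 + 54 + 162 + 486 + 1458 + 4374 = 6560.

6560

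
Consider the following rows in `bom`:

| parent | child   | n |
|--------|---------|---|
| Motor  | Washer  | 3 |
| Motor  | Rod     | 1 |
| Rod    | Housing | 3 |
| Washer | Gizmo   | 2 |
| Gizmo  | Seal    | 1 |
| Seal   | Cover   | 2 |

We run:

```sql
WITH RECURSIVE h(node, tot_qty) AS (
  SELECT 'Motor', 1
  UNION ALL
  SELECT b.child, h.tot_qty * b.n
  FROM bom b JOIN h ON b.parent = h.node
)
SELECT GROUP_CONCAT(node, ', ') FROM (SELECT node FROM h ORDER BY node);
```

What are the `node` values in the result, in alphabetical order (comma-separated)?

Base: (Motor, tot_qty=1).
Iteration 1: components of {Motor} -> Rod = 1*1 = 1, Washer = 1*3 = 3.
Iteration 2: components of {Rod,Washer} -> Gizmo = 3*2 = 6, Housing = 1*3 = 3.
Iteration 3: components of {Gizmo,Housing} -> Seal = 6*1 = 6.
Iteration 4: components of {Seal} -> Cover = 6*2 = 12.
Iteration 5: no further components; recursion stops.

Cover, Gizmo, Housing, Motor, Rod, Seal, Washer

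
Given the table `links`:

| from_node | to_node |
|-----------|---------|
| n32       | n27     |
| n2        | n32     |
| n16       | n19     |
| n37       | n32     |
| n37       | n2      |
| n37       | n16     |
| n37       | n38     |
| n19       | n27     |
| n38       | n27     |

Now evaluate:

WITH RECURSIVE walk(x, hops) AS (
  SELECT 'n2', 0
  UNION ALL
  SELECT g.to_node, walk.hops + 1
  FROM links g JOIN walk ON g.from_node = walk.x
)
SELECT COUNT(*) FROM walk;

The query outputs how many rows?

Base: (n2, hops=0).
Iteration 1: edges from {n2} -> (n32, hops=1).
Iteration 2: edges from {n32} -> (n27, hops=2).
Iteration 3: no outgoing edges from {n27}; recursion stops.
Total rows emitted: 3.

3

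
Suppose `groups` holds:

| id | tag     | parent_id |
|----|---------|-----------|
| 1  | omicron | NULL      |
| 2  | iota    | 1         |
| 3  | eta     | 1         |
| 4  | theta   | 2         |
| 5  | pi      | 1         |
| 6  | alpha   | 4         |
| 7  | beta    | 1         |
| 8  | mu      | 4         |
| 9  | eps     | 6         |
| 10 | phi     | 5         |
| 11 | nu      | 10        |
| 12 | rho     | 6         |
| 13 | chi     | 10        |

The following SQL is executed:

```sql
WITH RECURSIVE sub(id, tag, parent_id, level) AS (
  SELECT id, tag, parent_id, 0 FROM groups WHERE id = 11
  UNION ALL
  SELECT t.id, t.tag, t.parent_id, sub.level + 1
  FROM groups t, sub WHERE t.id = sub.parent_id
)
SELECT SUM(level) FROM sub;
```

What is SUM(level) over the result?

Base: id=11 (nu), parent_id=10, level 0.
Iteration 1: join on id=10 -> phi (id 10, parent_id=5, level 1).
Iteration 2: join on id=5 -> pi (id 5, parent_id=1, level 2).
Iteration 3: join on id=1 -> omicron (id 1, parent_id=NULL, level 3).
Iteration 4: parent_id is NULL; no match; recursion stops.
SUM(level) = 0 + 1 + 2 + 3 = 6.

6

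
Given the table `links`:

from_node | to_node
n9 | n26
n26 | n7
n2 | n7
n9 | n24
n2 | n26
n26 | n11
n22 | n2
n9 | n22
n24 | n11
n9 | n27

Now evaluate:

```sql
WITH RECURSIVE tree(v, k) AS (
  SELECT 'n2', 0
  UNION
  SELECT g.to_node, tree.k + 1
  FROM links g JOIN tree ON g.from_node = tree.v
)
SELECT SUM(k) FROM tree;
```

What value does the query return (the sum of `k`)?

Base: (n2, k=0).
Iteration 1: edges from {n2} -> (n26, k=1), (n7, k=1).
Iteration 2: edges from {n26,n7} -> (n11, k=2), (n7, k=2).
Iteration 3: no outgoing edges from {n11,n7}; recursion stops.
SUM(k) = 0 + 1 + 1 + 2 + 2 = 6.

6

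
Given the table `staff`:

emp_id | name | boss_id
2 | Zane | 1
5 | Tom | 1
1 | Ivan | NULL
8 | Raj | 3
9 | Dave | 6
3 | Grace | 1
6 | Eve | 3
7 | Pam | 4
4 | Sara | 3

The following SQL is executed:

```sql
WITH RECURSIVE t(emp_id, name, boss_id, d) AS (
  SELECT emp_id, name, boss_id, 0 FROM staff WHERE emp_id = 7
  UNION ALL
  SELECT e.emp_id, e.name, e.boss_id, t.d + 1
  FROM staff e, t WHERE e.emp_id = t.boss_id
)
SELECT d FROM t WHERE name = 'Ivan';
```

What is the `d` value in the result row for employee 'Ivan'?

Base: emp_id=7 (Pam), boss_id=4, d 0.
Iteration 1: join on emp_id=4 -> Sara (id 4, boss_id=3, d 1).
Iteration 2: join on emp_id=3 -> Grace (id 3, boss_id=1, d 2).
Iteration 3: join on emp_id=1 -> Ivan (id 1, boss_id=NULL, d 3).
Iteration 4: boss_id is NULL; no match; recursion stops.

3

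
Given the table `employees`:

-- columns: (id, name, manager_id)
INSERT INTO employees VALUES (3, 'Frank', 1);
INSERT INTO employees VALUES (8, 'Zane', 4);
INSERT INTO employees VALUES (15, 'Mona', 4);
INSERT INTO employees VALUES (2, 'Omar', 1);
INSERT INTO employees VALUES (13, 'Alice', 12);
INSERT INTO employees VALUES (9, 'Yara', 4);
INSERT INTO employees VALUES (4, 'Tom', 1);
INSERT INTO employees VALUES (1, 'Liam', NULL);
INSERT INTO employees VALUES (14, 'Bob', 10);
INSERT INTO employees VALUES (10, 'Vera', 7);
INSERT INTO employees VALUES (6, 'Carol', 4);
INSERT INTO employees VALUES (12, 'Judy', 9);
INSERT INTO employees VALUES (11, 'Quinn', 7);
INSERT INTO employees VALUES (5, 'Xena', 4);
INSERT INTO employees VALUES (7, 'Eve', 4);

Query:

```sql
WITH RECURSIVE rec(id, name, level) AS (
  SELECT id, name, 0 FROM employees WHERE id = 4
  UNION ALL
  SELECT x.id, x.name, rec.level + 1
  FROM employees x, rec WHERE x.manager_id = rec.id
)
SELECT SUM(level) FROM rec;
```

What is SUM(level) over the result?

Base: id=4 (Tom) at level 0.
Iteration 1: rows with manager_id in {4} -> Xena (id 5, level 1), Carol (id 6, level 1), Eve (id 7, level 1), Zane (id 8, level 1), Yara (id 9, level 1), Mona (id 15, level 1).
Iteration 2: rows with manager_id in {5,6,7,8,9,15} -> Vera (id 10, level 2), Quinn (id 11, level 2), Judy (id 12, level 2).
Iteration 3: rows with manager_id in {10,11,12} -> Alice (id 13, level 3), Bob (id 14, level 3).
Iteration 4: no rows with manager_id in {13,14}; recursion stops.
SUM(level) = 0 + 1 + 1 + 1 + 1 + 1 + 1 + 2 + 2 + 2 + 3 + 3 = 18.

18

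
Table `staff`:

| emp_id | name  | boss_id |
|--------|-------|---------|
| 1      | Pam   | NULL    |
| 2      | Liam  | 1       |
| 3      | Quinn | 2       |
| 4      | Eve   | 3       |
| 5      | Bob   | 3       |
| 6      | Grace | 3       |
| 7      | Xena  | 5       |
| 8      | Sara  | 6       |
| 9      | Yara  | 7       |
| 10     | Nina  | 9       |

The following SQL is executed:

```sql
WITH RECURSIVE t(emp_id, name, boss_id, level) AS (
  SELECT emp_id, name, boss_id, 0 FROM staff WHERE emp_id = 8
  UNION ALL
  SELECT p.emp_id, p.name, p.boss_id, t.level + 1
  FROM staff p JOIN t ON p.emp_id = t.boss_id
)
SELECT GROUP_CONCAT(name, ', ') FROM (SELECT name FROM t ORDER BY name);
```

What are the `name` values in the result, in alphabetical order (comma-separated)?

Grace, Liam, Pam, Quinn, Sara

Base: emp_id=8 (Sara), boss_id=6, level 0.
Iteration 1: join on emp_id=6 -> Grace (id 6, boss_id=3, level 1).
Iteration 2: join on emp_id=3 -> Quinn (id 3, boss_id=2, level 2).
Iteration 3: join on emp_id=2 -> Liam (id 2, boss_id=1, level 3).
Iteration 4: join on emp_id=1 -> Pam (id 1, boss_id=NULL, level 4).
Iteration 5: boss_id is NULL; no match; recursion stops.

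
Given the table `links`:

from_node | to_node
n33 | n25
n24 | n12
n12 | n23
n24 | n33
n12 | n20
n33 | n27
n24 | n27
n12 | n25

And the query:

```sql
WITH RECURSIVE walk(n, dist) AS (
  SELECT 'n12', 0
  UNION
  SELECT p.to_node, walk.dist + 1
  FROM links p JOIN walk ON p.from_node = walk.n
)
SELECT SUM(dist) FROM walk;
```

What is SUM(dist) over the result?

Base: (n12, dist=0).
Iteration 1: edges from {n12} -> (n20, dist=1), (n23, dist=1), (n25, dist=1).
Iteration 2: no outgoing edges from {n20,n23,n25}; recursion stops.
SUM(dist) = 0 + 1 + 1 + 1 = 3.

3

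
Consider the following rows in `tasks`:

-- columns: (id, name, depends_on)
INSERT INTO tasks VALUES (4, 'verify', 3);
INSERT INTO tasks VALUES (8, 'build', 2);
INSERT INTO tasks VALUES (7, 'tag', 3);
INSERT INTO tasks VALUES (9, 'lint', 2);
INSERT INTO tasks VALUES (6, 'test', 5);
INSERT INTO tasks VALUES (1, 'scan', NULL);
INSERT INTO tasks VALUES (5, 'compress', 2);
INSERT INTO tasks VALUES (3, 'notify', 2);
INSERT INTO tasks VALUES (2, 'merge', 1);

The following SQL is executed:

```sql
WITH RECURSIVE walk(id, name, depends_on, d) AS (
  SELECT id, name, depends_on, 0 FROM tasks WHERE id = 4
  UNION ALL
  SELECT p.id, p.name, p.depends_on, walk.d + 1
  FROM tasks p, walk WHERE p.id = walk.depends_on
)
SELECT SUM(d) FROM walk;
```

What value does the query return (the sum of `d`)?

6

Base: id=4 (verify), depends_on=3, d 0.
Iteration 1: join on id=3 -> notify (id 3, depends_on=2, d 1).
Iteration 2: join on id=2 -> merge (id 2, depends_on=1, d 2).
Iteration 3: join on id=1 -> scan (id 1, depends_on=NULL, d 3).
Iteration 4: depends_on is NULL; no match; recursion stops.
SUM(d) = 0 + 1 + 2 + 3 = 6.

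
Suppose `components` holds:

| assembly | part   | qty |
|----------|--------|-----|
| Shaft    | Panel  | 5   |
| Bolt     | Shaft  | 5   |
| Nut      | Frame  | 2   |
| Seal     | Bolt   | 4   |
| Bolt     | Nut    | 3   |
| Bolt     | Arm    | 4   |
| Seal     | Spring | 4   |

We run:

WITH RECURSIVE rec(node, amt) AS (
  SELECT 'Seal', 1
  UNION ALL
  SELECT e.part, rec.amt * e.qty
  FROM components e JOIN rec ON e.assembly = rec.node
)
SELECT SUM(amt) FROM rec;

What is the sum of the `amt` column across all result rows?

181

Base: (Seal, amt=1).
Iteration 1: components of {Seal} -> Bolt = 1*4 = 4, Spring = 1*4 = 4.
Iteration 2: components of {Bolt,Spring} -> Arm = 4*4 = 16, Nut = 4*3 = 12, Shaft = 4*5 = 20.
Iteration 3: components of {Arm,Nut,Shaft} -> Frame = 12*2 = 24, Panel = 20*5 = 100.
Iteration 4: no further components; recursion stops.
SUM(amt) = 1 + 4 + 4 + 12 + 16 + 20 + 24 + 100 = 181.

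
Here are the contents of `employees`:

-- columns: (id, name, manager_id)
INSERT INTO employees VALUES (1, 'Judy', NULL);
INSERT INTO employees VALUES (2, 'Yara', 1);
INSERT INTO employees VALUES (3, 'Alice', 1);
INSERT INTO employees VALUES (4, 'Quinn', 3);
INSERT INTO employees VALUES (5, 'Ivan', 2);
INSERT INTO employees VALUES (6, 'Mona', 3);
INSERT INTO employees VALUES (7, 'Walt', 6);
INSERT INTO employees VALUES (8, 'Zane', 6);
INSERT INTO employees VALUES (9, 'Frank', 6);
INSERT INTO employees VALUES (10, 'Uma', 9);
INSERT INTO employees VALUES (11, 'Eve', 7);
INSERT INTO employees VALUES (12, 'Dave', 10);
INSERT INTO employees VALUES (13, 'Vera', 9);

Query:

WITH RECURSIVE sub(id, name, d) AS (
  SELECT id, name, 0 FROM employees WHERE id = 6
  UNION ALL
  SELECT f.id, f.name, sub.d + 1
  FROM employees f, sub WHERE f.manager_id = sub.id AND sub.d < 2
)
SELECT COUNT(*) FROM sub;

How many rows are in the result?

7

Base: id=6 (Mona) at d 0.
Iteration 1: rows with manager_id in {6} -> Walt (id 7, d 1), Zane (id 8, d 1), Frank (id 9, d 1).
Iteration 2: rows with manager_id in {7,8,9} -> Uma (id 10, d 2), Eve (id 11, d 2), Vera (id 13, d 2).
Iteration 3: d < 2 fails for all current rows; recursion stops.
Total rows emitted: 7.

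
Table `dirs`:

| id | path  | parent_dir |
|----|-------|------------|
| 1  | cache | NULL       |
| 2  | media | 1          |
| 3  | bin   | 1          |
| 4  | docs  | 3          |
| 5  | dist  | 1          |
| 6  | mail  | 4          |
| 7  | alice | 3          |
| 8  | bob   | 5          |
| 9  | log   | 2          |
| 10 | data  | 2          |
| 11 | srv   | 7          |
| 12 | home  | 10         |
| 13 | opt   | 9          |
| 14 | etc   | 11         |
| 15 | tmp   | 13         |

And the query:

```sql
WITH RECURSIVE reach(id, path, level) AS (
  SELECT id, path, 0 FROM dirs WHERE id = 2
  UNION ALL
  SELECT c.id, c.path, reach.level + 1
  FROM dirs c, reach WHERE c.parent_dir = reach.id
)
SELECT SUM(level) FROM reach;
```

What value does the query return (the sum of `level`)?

9

Base: id=2 (media) at level 0.
Iteration 1: rows with parent_dir in {2} -> log (id 9, level 1), data (id 10, level 1).
Iteration 2: rows with parent_dir in {9,10} -> home (id 12, level 2), opt (id 13, level 2).
Iteration 3: rows with parent_dir in {12,13} -> tmp (id 15, level 3).
Iteration 4: no rows with parent_dir in {15}; recursion stops.
SUM(level) = 0 + 1 + 1 + 2 + 2 + 3 = 9.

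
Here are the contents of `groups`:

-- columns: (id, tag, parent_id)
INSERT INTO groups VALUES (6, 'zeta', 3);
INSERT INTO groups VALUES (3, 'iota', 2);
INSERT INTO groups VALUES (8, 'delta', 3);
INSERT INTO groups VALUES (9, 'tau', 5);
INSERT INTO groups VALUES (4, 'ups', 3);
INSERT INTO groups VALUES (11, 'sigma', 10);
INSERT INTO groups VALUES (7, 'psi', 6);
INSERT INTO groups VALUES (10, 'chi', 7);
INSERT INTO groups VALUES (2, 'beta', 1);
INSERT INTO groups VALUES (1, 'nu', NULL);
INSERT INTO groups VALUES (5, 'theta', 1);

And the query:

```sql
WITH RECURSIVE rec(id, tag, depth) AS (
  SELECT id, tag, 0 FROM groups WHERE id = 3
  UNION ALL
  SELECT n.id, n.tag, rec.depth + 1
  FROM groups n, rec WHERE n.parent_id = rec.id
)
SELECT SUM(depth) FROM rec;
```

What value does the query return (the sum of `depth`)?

Base: id=3 (iota) at depth 0.
Iteration 1: rows with parent_id in {3} -> ups (id 4, depth 1), zeta (id 6, depth 1), delta (id 8, depth 1).
Iteration 2: rows with parent_id in {4,6,8} -> psi (id 7, depth 2).
Iteration 3: rows with parent_id in {7} -> chi (id 10, depth 3).
Iteration 4: rows with parent_id in {10} -> sigma (id 11, depth 4).
Iteration 5: no rows with parent_id in {11}; recursion stops.
SUM(depth) = 0 + 1 + 1 + 1 + 2 + 3 + 4 = 12.

12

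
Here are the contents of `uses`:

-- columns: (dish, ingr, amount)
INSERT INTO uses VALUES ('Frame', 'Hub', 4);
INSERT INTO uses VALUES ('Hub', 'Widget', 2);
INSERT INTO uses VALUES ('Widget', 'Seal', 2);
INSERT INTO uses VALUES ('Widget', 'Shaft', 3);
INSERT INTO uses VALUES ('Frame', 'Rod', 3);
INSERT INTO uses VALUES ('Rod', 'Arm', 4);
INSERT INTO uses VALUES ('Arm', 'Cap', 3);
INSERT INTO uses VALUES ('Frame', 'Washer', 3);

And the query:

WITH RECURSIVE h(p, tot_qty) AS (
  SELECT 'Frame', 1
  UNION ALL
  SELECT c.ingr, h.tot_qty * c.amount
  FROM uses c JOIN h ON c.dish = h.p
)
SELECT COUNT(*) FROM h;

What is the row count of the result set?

Base: (Frame, tot_qty=1).
Iteration 1: components of {Frame} -> Hub = 1*4 = 4, Rod = 1*3 = 3, Washer = 1*3 = 3.
Iteration 2: components of {Hub,Rod,Washer} -> Arm = 3*4 = 12, Widget = 4*2 = 8.
Iteration 3: components of {Arm,Widget} -> Cap = 12*3 = 36, Seal = 8*2 = 16, Shaft = 8*3 = 24.
Iteration 4: no further components; recursion stops.
Total rows emitted: 9.

9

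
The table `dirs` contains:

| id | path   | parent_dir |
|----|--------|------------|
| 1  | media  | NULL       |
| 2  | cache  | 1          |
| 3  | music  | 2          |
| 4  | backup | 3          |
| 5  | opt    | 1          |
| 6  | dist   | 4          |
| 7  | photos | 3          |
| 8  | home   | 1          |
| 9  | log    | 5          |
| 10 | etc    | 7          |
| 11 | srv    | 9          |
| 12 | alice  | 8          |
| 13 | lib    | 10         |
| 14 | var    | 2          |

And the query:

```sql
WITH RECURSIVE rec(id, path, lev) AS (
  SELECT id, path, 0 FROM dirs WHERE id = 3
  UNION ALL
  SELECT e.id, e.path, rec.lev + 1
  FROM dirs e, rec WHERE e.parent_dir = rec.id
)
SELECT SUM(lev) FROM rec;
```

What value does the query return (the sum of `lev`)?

Base: id=3 (music) at lev 0.
Iteration 1: rows with parent_dir in {3} -> backup (id 4, lev 1), photos (id 7, lev 1).
Iteration 2: rows with parent_dir in {4,7} -> dist (id 6, lev 2), etc (id 10, lev 2).
Iteration 3: rows with parent_dir in {6,10} -> lib (id 13, lev 3).
Iteration 4: no rows with parent_dir in {13}; recursion stops.
SUM(lev) = 0 + 1 + 1 + 2 + 2 + 3 = 9.

9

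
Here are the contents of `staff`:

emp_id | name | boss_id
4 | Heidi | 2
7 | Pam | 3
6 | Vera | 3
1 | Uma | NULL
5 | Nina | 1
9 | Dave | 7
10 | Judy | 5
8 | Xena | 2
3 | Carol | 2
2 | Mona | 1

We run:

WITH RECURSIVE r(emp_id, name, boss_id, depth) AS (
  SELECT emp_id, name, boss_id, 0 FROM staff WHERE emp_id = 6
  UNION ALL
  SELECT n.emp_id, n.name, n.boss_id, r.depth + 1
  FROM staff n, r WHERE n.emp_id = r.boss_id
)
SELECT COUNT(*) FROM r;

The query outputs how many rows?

Base: emp_id=6 (Vera), boss_id=3, depth 0.
Iteration 1: join on emp_id=3 -> Carol (id 3, boss_id=2, depth 1).
Iteration 2: join on emp_id=2 -> Mona (id 2, boss_id=1, depth 2).
Iteration 3: join on emp_id=1 -> Uma (id 1, boss_id=NULL, depth 3).
Iteration 4: boss_id is NULL; no match; recursion stops.
Total rows emitted: 4.

4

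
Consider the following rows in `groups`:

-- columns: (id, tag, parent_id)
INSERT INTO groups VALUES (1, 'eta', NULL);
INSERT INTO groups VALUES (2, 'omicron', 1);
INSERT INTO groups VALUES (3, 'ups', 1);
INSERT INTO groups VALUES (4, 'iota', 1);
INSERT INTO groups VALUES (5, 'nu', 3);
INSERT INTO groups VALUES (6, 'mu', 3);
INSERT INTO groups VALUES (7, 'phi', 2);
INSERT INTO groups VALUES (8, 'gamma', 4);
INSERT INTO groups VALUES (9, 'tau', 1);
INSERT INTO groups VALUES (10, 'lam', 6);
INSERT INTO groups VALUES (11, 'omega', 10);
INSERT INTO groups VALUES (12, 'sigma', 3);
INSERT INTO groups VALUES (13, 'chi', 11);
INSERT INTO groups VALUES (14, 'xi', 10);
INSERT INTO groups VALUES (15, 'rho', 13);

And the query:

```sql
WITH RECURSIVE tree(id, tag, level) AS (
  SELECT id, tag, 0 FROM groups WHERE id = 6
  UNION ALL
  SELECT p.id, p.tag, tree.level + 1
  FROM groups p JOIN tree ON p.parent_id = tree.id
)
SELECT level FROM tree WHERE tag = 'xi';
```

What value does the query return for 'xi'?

2

Base: id=6 (mu) at level 0.
Iteration 1: rows with parent_id in {6} -> lam (id 10, level 1).
Iteration 2: rows with parent_id in {10} -> omega (id 11, level 2), xi (id 14, level 2).
Iteration 3: rows with parent_id in {11,14} -> chi (id 13, level 3).
Iteration 4: rows with parent_id in {13} -> rho (id 15, level 4).
Iteration 5: no rows with parent_id in {15}; recursion stops.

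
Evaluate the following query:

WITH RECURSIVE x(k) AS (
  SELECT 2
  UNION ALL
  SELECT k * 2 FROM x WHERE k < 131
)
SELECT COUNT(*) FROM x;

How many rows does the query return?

8

Base: k=2.
Iteration 1: 2 < 131 holds -> k = 2 * 2 = 4.
Iteration 2: 4 < 131 holds -> k = 4 * 2 = 8.
Iteration 3: 8 < 131 holds -> k = 8 * 2 = 16.
Iteration 4: 16 < 131 holds -> k = 16 * 2 = 32.
Iteration 5: 32 < 131 holds -> k = 32 * 2 = 64.
Iteration 6: 64 < 131 holds -> k = 64 * 2 = 128.
Iteration 7: 128 < 131 holds -> k = 128 * 2 = 256.
Iteration 8: 256 < 131 fails; recursion stops.
Total rows emitted: 8.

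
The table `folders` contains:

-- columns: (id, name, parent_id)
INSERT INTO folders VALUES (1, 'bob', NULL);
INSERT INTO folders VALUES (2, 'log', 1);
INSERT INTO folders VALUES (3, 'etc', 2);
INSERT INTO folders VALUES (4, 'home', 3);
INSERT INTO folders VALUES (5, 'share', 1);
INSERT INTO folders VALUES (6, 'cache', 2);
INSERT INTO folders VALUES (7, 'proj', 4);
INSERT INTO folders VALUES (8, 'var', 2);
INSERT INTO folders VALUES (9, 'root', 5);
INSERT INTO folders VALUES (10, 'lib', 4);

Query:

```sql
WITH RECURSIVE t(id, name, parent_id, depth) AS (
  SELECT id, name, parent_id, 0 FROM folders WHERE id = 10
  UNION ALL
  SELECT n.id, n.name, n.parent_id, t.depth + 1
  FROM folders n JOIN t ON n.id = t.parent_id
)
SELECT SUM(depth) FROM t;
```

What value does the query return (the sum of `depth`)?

Base: id=10 (lib), parent_id=4, depth 0.
Iteration 1: join on id=4 -> home (id 4, parent_id=3, depth 1).
Iteration 2: join on id=3 -> etc (id 3, parent_id=2, depth 2).
Iteration 3: join on id=2 -> log (id 2, parent_id=1, depth 3).
Iteration 4: join on id=1 -> bob (id 1, parent_id=NULL, depth 4).
Iteration 5: parent_id is NULL; no match; recursion stops.
SUM(depth) = 0 + 1 + 2 + 3 + 4 = 10.

10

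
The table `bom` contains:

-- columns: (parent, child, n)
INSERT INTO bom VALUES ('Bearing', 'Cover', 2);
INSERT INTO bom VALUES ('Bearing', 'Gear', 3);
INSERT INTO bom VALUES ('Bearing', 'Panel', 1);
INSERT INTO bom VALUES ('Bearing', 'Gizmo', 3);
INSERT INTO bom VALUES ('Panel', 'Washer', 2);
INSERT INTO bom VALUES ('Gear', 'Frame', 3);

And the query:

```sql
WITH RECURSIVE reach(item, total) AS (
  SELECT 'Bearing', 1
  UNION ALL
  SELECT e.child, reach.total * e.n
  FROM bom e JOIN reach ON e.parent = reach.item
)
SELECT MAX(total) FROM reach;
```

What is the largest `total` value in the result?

9

Base: (Bearing, total=1).
Iteration 1: components of {Bearing} -> Cover = 1*2 = 2, Gear = 1*3 = 3, Gizmo = 1*3 = 3, Panel = 1*1 = 1.
Iteration 2: components of {Cover,Gear,Gizmo,Panel} -> Frame = 3*3 = 9, Washer = 1*2 = 2.
Iteration 3: no further components; recursion stops.
total values: 1, 2, 3, 1, 3, 9, 2; the maximum is 9.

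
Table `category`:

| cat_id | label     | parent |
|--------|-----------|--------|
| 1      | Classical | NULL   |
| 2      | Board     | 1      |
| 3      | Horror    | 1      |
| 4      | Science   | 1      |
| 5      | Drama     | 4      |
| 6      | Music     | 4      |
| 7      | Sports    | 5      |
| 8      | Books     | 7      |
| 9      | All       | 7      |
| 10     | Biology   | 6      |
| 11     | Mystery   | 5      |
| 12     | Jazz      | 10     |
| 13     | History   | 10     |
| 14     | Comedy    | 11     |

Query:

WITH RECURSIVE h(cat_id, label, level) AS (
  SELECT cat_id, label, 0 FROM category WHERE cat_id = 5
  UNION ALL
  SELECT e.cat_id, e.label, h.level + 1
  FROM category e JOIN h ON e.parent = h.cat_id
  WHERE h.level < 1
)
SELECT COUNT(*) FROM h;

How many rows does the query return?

Base: cat_id=5 (Drama) at level 0.
Iteration 1: rows with parent in {5} -> Sports (id 7, level 1), Mystery (id 11, level 1).
Iteration 2: level < 1 fails for all current rows; recursion stops.
Total rows emitted: 3.

3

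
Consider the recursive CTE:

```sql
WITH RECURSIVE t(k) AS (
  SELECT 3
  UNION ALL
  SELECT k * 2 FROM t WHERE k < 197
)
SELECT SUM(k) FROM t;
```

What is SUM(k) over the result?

Base: k=3.
Iteration 1: 3 < 197 holds -> k = 3 * 2 = 6.
Iteration 2: 6 < 197 holds -> k = 6 * 2 = 12.
Iteration 3: 12 < 197 holds -> k = 12 * 2 = 24.
Iteration 4: 24 < 197 holds -> k = 24 * 2 = 48.
Iteration 5: 48 < 197 holds -> k = 48 * 2 = 96.
Iteration 6: 96 < 197 holds -> k = 96 * 2 = 192.
Iteration 7: 192 < 197 holds -> k = 192 * 2 = 384.
Iteration 8: 384 < 197 fails; recursion stops.
SUM(k) = 3 + 6 + 12 + 24 + 48 + 96 + 192 + 384 = 765.

765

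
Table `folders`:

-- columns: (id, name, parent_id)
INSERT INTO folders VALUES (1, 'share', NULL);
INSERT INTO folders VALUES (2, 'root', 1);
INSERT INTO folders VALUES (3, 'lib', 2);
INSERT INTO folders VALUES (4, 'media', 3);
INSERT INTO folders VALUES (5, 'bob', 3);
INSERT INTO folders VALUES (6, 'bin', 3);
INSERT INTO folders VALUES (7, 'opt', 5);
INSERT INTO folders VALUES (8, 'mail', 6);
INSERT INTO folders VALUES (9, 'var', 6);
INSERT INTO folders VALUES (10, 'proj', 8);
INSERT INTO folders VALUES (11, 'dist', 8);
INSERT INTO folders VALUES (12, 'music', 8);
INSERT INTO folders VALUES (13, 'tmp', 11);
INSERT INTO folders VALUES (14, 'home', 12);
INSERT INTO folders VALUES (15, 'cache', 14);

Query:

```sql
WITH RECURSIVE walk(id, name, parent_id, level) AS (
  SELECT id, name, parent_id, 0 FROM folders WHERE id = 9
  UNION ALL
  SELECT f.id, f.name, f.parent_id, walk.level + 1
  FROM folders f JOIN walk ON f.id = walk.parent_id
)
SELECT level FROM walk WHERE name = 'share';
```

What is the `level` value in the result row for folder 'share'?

Base: id=9 (var), parent_id=6, level 0.
Iteration 1: join on id=6 -> bin (id 6, parent_id=3, level 1).
Iteration 2: join on id=3 -> lib (id 3, parent_id=2, level 2).
Iteration 3: join on id=2 -> root (id 2, parent_id=1, level 3).
Iteration 4: join on id=1 -> share (id 1, parent_id=NULL, level 4).
Iteration 5: parent_id is NULL; no match; recursion stops.

4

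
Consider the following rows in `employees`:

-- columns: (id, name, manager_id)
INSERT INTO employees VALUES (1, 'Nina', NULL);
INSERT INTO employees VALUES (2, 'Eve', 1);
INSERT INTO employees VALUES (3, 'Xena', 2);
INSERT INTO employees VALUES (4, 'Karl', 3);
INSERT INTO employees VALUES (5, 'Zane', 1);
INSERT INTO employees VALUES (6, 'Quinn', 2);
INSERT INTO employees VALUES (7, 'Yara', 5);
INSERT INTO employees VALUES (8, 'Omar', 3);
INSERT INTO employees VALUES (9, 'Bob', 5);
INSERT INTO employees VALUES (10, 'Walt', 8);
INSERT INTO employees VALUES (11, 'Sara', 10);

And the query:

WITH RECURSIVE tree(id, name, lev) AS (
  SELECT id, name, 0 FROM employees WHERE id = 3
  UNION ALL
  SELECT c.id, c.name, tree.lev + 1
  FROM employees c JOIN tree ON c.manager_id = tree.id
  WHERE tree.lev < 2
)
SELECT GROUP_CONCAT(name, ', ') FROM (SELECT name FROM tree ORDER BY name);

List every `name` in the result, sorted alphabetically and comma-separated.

Base: id=3 (Xena) at lev 0.
Iteration 1: rows with manager_id in {3} -> Karl (id 4, lev 1), Omar (id 8, lev 1).
Iteration 2: rows with manager_id in {4,8} -> Walt (id 10, lev 2).
Iteration 3: lev < 2 fails for all current rows; recursion stops.

Karl, Omar, Walt, Xena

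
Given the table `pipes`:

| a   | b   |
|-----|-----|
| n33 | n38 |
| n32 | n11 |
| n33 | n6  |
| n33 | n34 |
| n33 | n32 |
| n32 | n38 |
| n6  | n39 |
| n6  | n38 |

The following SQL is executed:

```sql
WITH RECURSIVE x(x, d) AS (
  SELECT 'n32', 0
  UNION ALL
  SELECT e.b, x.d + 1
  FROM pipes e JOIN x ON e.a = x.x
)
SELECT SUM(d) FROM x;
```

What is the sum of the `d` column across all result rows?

2

Base: (n32, d=0).
Iteration 1: edges from {n32} -> (n11, d=1), (n38, d=1).
Iteration 2: no outgoing edges from {n11,n38}; recursion stops.
SUM(d) = 0 + 1 + 1 = 2.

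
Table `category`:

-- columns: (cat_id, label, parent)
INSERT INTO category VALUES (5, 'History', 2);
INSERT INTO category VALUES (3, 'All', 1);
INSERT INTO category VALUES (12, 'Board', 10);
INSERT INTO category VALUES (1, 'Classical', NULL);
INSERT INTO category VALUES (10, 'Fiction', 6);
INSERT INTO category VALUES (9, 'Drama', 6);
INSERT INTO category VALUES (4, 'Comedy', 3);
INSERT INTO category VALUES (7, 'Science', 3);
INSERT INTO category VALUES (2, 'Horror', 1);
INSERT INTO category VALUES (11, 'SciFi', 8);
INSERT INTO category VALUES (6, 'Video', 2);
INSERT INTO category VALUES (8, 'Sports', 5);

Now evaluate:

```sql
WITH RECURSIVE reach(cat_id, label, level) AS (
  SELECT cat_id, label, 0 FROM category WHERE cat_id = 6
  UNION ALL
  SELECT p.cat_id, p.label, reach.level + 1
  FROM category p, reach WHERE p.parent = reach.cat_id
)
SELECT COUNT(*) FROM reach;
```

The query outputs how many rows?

Base: cat_id=6 (Video) at level 0.
Iteration 1: rows with parent in {6} -> Drama (id 9, level 1), Fiction (id 10, level 1).
Iteration 2: rows with parent in {9,10} -> Board (id 12, level 2).
Iteration 3: no rows with parent in {12}; recursion stops.
Total rows emitted: 4.

4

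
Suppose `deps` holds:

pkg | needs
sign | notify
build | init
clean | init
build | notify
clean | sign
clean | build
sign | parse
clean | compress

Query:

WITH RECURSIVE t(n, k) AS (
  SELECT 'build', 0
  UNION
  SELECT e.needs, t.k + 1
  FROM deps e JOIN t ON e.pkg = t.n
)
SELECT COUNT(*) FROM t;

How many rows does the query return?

Base: (build, k=0).
Iteration 1: edges from {build} -> (init, k=1), (notify, k=1).
Iteration 2: no outgoing edges from {init,notify}; recursion stops.
Total rows emitted: 3.

3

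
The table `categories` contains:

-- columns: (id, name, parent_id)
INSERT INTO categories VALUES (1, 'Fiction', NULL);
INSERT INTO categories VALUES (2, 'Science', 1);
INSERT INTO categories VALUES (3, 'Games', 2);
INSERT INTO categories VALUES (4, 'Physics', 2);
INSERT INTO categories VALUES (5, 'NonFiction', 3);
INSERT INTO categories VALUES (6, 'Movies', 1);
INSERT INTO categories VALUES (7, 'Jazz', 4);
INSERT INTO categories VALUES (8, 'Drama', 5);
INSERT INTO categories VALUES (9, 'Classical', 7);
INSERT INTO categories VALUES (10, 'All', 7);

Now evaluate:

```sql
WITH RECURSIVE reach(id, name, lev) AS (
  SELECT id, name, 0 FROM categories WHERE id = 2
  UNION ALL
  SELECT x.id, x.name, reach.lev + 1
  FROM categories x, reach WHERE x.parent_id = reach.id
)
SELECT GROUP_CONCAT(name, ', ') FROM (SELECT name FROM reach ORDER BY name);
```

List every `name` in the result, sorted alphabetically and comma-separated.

Base: id=2 (Science) at lev 0.
Iteration 1: rows with parent_id in {2} -> Games (id 3, lev 1), Physics (id 4, lev 1).
Iteration 2: rows with parent_id in {3,4} -> NonFiction (id 5, lev 2), Jazz (id 7, lev 2).
Iteration 3: rows with parent_id in {5,7} -> Drama (id 8, lev 3), Classical (id 9, lev 3), All (id 10, lev 3).
Iteration 4: no rows with parent_id in {8,9,10}; recursion stops.

All, Classical, Drama, Games, Jazz, NonFiction, Physics, Science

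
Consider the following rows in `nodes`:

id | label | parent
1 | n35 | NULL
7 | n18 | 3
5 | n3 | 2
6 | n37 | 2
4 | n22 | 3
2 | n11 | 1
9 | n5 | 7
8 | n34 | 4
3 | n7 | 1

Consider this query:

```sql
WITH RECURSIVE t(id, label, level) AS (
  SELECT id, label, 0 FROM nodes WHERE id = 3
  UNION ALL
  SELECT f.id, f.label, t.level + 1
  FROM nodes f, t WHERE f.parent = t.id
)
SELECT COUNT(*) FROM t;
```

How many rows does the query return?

5

Base: id=3 (n7) at level 0.
Iteration 1: rows with parent in {3} -> n22 (id 4, level 1), n18 (id 7, level 1).
Iteration 2: rows with parent in {4,7} -> n34 (id 8, level 2), n5 (id 9, level 2).
Iteration 3: no rows with parent in {8,9}; recursion stops.
Total rows emitted: 5.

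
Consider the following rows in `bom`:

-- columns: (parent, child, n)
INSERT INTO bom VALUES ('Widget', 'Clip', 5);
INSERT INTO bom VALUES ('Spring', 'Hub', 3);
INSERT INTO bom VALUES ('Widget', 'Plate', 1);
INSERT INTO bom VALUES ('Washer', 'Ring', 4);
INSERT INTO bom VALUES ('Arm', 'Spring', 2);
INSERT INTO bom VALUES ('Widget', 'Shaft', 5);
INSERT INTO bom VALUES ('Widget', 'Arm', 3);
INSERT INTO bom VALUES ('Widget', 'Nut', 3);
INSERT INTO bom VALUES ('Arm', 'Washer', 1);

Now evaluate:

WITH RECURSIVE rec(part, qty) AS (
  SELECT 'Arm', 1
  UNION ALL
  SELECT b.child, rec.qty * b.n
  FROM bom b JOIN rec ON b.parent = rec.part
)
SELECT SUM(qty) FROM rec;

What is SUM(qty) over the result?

14

Base: (Arm, qty=1).
Iteration 1: components of {Arm} -> Spring = 1*2 = 2, Washer = 1*1 = 1.
Iteration 2: components of {Spring,Washer} -> Hub = 2*3 = 6, Ring = 1*4 = 4.
Iteration 3: no further components; recursion stops.
SUM(qty) = 1 + 2 + 1 + 6 + 4 = 14.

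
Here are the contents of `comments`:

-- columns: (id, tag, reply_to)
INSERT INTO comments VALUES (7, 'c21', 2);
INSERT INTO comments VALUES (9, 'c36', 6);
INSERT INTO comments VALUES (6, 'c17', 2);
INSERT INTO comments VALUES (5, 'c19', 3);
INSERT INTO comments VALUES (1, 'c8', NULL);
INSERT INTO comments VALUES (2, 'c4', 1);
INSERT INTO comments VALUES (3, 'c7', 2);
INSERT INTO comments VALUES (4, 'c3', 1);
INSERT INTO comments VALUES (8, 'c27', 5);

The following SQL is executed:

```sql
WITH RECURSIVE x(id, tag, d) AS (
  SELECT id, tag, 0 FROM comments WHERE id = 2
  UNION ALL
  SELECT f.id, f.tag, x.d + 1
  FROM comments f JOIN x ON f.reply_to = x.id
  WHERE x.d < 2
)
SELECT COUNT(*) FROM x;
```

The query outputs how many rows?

6

Base: id=2 (c4) at d 0.
Iteration 1: rows with reply_to in {2} -> c7 (id 3, d 1), c17 (id 6, d 1), c21 (id 7, d 1).
Iteration 2: rows with reply_to in {3,6,7} -> c19 (id 5, d 2), c36 (id 9, d 2).
Iteration 3: d < 2 fails for all current rows; recursion stops.
Total rows emitted: 6.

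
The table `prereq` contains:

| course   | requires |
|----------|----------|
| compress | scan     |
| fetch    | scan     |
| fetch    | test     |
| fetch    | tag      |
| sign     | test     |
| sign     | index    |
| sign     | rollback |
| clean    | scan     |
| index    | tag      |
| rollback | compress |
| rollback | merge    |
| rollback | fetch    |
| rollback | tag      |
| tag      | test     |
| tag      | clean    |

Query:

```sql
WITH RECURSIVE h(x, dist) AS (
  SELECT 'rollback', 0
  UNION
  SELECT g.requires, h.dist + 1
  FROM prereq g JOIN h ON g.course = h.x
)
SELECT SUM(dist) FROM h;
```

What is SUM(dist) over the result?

Base: (rollback, dist=0).
Iteration 1: edges from {rollback} -> (compress, dist=1), (fetch, dist=1), (merge, dist=1), (tag, dist=1).
Iteration 2: edges from {compress,fetch,merge,tag} -> (clean, dist=2), (scan, dist=2), (tag, dist=2), (test, dist=2). [UNION drops 2 duplicate row(s)]
Iteration 3: edges from {clean,scan,tag,test} -> (clean, dist=3), (scan, dist=3), (test, dist=3).
Iteration 4: edges from {clean,scan,test} -> (scan, dist=4).
Iteration 5: no outgoing edges from {scan}; recursion stops.
SUM(dist) = 0 + 1 + 1 + 1 + 1 + 2 + 2 + 2 + 2 + 3 + 3 + 3 + 4 = 25.

25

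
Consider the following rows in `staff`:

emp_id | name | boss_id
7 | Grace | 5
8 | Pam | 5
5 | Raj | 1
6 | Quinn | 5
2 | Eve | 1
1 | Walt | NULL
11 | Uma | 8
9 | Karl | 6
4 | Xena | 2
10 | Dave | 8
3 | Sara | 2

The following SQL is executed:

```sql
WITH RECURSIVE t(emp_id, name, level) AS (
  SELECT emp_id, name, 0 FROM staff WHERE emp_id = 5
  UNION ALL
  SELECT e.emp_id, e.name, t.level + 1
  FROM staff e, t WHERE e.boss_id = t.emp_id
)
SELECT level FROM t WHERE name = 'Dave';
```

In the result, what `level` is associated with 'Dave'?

2

Base: emp_id=5 (Raj) at level 0.
Iteration 1: rows with boss_id in {5} -> Quinn (id 6, level 1), Grace (id 7, level 1), Pam (id 8, level 1).
Iteration 2: rows with boss_id in {6,7,8} -> Karl (id 9, level 2), Dave (id 10, level 2), Uma (id 11, level 2).
Iteration 3: no rows with boss_id in {9,10,11}; recursion stops.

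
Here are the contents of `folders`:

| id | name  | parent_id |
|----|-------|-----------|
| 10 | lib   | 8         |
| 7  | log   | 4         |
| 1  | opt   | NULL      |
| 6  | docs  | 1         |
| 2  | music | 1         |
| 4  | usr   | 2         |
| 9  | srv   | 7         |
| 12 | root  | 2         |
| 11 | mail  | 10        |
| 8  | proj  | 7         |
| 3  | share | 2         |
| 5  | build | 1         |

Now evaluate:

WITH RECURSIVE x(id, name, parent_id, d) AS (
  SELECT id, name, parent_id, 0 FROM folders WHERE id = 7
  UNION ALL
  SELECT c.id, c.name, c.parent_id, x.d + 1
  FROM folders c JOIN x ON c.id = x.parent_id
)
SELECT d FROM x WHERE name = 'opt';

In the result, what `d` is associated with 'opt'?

Base: id=7 (log), parent_id=4, d 0.
Iteration 1: join on id=4 -> usr (id 4, parent_id=2, d 1).
Iteration 2: join on id=2 -> music (id 2, parent_id=1, d 2).
Iteration 3: join on id=1 -> opt (id 1, parent_id=NULL, d 3).
Iteration 4: parent_id is NULL; no match; recursion stops.

3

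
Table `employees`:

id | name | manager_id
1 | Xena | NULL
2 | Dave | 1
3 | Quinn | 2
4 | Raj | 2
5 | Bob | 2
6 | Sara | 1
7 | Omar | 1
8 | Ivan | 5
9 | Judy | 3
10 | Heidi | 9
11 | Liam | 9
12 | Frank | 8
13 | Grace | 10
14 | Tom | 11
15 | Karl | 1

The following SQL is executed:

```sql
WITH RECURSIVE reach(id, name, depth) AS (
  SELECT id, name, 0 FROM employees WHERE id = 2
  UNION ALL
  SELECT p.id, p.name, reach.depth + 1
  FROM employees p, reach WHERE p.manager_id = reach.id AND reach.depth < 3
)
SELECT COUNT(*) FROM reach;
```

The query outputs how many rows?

Base: id=2 (Dave) at depth 0.
Iteration 1: rows with manager_id in {2} -> Quinn (id 3, depth 1), Raj (id 4, depth 1), Bob (id 5, depth 1).
Iteration 2: rows with manager_id in {3,4,5} -> Ivan (id 8, depth 2), Judy (id 9, depth 2).
Iteration 3: rows with manager_id in {8,9} -> Heidi (id 10, depth 3), Liam (id 11, depth 3), Frank (id 12, depth 3).
Iteration 4: depth < 3 fails for all current rows; recursion stops.
Total rows emitted: 9.

9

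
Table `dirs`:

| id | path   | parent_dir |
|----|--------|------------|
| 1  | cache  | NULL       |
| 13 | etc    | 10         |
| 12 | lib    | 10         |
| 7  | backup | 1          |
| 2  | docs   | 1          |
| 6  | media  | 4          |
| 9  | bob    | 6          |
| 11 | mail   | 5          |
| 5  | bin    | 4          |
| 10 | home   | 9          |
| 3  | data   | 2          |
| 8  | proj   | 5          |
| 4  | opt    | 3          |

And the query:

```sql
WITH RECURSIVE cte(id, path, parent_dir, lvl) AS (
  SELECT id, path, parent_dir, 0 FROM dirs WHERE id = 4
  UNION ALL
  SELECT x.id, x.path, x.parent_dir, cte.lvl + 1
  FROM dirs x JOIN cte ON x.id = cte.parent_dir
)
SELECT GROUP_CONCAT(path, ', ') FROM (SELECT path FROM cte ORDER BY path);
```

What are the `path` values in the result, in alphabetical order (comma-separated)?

cache, data, docs, opt

Base: id=4 (opt), parent_dir=3, lvl 0.
Iteration 1: join on id=3 -> data (id 3, parent_dir=2, lvl 1).
Iteration 2: join on id=2 -> docs (id 2, parent_dir=1, lvl 2).
Iteration 3: join on id=1 -> cache (id 1, parent_dir=NULL, lvl 3).
Iteration 4: parent_dir is NULL; no match; recursion stops.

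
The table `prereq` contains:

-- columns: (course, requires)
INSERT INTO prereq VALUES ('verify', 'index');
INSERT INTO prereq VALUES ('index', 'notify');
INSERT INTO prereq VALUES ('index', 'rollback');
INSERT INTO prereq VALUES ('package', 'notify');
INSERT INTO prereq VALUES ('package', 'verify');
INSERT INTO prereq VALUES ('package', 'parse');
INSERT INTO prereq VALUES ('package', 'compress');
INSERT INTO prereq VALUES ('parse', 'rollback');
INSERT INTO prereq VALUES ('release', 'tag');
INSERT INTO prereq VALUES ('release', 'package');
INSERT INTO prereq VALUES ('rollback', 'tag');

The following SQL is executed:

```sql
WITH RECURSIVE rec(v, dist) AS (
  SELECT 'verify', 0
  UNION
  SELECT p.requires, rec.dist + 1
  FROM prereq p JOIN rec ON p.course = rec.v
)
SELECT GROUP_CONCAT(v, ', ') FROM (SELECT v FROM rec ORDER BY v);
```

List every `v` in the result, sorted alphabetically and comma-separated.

index, notify, rollback, tag, verify

Base: (verify, dist=0).
Iteration 1: edges from {verify} -> (index, dist=1).
Iteration 2: edges from {index} -> (notify, dist=2), (rollback, dist=2).
Iteration 3: edges from {notify,rollback} -> (tag, dist=3).
Iteration 4: no outgoing edges from {tag}; recursion stops.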